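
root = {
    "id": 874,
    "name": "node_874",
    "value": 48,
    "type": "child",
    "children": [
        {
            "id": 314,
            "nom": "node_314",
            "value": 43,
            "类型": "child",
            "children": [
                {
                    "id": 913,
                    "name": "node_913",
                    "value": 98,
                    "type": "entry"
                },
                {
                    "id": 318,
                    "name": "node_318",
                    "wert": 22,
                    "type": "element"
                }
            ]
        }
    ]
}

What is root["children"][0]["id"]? 314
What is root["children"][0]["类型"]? "child"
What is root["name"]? "node_874"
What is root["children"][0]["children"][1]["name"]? "node_318"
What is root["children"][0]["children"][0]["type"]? "entry"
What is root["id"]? 874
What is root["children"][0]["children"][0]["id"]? 913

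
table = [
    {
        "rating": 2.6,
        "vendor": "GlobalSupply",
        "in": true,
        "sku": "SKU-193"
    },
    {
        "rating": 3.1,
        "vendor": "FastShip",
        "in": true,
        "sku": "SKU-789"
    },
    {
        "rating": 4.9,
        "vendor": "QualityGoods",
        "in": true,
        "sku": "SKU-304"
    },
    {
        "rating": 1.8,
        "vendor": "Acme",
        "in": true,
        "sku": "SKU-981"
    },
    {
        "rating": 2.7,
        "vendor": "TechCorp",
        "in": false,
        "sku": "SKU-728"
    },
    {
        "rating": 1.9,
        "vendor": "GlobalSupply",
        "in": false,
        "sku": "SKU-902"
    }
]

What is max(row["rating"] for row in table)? 4.9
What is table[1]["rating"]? 3.1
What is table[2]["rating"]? 4.9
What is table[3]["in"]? True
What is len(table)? 6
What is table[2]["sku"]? "SKU-304"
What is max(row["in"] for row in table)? True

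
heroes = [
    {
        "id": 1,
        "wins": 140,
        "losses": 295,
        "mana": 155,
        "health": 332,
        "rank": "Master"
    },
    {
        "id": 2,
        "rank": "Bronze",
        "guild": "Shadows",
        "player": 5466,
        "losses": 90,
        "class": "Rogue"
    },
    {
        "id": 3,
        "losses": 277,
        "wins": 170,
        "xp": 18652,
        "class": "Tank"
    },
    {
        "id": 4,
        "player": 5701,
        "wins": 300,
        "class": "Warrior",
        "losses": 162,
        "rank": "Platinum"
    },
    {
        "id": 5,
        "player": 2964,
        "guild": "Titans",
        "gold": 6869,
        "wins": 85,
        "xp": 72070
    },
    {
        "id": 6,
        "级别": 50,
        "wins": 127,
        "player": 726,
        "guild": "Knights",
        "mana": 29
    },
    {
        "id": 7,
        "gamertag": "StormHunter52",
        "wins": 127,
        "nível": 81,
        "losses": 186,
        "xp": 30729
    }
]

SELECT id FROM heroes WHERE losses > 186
[1, 3]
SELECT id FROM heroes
[1, 2, 3, 4, 5, 6, 7]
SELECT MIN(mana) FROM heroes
29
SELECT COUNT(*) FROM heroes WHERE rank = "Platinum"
1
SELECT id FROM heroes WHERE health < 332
[]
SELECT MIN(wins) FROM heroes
85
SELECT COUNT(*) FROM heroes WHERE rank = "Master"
1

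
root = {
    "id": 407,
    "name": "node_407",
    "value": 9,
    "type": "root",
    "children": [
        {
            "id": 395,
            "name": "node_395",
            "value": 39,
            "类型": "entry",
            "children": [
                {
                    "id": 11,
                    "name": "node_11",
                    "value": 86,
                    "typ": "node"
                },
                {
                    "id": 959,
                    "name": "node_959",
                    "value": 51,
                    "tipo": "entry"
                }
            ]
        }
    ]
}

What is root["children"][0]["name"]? "node_395"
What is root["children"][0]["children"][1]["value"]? 51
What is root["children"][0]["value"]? 39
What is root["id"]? 407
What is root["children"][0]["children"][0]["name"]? "node_11"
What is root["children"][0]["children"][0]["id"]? 11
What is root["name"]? "node_407"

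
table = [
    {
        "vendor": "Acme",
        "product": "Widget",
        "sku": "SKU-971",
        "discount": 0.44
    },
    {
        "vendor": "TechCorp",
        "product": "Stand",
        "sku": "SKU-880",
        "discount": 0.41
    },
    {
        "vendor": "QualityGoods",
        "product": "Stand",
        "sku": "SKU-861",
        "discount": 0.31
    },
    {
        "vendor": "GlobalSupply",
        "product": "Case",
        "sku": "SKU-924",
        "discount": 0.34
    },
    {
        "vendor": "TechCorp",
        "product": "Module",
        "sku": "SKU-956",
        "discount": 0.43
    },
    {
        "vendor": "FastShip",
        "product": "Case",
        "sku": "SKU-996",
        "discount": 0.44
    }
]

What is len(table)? 6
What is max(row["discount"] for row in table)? 0.44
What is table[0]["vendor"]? "Acme"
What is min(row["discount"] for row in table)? 0.31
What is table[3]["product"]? "Case"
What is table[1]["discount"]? 0.41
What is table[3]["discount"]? 0.34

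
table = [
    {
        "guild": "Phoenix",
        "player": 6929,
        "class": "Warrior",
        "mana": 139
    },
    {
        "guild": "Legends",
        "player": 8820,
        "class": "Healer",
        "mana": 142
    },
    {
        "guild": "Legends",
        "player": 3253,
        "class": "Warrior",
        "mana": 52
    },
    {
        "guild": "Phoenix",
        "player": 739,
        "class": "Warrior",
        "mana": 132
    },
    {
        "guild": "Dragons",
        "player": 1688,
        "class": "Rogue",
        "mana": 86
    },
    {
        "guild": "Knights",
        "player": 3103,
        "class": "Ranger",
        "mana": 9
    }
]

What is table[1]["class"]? "Healer"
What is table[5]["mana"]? 9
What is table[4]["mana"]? 86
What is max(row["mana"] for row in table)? 142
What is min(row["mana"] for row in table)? 9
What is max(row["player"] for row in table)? 8820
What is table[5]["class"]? "Ranger"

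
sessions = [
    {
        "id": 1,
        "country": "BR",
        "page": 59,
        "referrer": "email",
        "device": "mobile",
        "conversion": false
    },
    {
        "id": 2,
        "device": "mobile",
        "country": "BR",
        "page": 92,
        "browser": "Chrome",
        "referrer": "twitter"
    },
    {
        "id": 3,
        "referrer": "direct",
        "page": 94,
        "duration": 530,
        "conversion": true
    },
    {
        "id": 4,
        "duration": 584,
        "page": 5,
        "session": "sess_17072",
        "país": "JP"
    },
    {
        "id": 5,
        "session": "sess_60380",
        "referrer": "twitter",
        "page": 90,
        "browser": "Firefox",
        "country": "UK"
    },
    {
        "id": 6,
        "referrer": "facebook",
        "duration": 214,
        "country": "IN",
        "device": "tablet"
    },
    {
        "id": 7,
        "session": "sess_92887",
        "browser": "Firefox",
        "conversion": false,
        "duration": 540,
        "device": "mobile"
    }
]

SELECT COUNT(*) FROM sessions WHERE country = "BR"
2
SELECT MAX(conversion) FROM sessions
True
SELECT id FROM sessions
[1, 2, 3, 4, 5, 6, 7]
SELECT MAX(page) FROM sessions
94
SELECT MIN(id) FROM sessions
1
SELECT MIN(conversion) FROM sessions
False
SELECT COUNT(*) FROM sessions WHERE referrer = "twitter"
2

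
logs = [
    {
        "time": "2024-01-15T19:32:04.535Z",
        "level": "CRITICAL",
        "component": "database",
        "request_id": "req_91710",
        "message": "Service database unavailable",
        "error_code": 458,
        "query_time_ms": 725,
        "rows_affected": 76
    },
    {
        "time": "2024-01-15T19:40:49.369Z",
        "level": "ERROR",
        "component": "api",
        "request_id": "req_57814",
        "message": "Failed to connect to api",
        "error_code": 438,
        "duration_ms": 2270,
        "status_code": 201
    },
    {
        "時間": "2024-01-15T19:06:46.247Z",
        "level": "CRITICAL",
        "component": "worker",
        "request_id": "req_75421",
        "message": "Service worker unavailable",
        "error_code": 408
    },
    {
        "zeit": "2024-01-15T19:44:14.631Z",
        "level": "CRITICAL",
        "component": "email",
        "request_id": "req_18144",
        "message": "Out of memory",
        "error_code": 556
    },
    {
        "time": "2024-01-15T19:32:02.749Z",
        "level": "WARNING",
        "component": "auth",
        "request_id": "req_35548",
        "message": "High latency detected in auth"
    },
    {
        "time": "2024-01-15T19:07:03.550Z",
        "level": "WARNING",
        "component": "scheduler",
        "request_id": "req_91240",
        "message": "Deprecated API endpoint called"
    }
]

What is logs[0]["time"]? "2024-01-15T19:32:04.535Z"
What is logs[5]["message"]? "Deprecated API endpoint called"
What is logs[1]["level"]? "ERROR"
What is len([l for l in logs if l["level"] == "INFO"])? 0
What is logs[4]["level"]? "WARNING"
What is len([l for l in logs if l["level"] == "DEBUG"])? 0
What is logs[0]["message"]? "Service database unavailable"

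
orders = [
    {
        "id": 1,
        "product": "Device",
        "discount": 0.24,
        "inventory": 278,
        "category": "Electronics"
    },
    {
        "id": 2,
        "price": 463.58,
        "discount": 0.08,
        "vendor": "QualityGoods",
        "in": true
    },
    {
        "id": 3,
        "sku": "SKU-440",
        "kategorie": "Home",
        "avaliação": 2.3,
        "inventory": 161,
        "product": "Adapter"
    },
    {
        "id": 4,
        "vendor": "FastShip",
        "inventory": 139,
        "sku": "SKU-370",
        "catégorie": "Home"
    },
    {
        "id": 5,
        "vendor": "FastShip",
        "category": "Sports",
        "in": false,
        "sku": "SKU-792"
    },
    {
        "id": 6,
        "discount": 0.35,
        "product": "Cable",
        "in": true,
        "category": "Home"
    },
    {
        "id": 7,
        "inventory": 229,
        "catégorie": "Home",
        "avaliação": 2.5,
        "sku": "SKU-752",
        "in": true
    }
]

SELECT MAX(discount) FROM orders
0.35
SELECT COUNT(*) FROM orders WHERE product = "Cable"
1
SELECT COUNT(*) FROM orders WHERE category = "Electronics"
1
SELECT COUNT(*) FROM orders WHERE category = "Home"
1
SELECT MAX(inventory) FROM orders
278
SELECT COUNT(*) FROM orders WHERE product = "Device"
1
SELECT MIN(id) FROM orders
1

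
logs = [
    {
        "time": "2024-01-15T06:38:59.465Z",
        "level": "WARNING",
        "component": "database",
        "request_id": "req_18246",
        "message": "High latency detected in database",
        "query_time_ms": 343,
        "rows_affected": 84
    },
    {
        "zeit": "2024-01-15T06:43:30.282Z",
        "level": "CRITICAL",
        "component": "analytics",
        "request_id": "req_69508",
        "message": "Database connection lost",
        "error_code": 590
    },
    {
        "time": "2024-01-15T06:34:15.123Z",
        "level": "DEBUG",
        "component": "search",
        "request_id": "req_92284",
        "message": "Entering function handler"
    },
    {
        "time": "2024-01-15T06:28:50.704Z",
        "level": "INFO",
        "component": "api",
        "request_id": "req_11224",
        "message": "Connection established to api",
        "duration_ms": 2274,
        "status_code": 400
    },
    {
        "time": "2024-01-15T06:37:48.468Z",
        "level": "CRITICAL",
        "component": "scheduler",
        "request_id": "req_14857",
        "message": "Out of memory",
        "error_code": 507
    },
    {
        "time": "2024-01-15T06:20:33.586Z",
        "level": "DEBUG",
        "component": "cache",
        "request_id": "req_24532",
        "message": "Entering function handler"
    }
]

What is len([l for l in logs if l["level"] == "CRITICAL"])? 2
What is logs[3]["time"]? "2024-01-15T06:28:50.704Z"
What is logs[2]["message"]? "Entering function handler"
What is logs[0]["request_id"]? "req_18246"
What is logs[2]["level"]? "DEBUG"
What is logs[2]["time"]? "2024-01-15T06:34:15.123Z"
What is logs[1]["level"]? "CRITICAL"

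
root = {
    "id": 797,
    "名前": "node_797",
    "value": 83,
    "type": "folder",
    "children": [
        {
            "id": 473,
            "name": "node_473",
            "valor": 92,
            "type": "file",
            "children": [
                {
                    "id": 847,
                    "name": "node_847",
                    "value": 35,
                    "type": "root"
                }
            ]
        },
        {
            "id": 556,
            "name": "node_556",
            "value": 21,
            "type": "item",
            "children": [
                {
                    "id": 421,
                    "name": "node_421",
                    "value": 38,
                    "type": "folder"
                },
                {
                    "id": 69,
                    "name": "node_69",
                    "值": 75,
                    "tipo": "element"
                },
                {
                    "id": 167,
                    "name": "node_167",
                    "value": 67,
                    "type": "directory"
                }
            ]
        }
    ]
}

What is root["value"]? 83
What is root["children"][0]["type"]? "file"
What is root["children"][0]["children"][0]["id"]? 847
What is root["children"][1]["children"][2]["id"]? 167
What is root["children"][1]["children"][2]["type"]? "directory"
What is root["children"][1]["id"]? 556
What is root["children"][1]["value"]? 21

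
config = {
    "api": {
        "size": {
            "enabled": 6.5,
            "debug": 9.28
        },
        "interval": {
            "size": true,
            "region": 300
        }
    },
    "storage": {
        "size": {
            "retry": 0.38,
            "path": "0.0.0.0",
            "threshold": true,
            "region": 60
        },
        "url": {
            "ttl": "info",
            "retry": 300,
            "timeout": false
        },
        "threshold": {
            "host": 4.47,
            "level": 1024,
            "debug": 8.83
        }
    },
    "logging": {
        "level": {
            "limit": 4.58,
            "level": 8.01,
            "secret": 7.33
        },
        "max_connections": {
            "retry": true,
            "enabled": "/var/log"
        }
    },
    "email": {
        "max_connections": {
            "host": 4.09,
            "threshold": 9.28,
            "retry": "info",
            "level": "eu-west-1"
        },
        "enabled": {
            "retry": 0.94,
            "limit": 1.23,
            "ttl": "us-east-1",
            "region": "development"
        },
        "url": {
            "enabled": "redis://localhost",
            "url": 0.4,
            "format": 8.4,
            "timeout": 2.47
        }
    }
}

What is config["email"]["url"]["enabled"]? "redis://localhost"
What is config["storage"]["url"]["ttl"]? "info"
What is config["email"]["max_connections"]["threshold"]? 9.28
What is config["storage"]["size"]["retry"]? 0.38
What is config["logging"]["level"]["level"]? 8.01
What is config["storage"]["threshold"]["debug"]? 8.83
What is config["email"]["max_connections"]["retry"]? "info"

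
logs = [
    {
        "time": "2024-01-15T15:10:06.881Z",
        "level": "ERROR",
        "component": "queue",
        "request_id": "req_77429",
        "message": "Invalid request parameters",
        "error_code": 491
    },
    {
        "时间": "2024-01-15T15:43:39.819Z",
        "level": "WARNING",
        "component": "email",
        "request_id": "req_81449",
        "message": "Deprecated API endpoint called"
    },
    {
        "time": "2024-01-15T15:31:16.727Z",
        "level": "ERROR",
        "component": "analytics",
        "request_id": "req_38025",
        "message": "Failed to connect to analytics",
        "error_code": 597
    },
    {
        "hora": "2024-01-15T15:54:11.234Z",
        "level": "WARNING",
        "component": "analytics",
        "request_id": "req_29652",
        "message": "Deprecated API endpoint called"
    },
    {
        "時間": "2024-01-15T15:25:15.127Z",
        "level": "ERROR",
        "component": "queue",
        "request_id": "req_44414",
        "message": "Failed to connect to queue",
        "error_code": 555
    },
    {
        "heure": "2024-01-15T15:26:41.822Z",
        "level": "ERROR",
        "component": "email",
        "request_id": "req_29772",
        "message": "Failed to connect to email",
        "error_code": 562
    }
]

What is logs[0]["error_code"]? 491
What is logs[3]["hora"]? "2024-01-15T15:54:11.234Z"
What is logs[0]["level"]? "ERROR"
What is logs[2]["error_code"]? 597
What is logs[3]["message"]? "Deprecated API endpoint called"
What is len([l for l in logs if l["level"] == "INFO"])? 0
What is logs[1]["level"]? "WARNING"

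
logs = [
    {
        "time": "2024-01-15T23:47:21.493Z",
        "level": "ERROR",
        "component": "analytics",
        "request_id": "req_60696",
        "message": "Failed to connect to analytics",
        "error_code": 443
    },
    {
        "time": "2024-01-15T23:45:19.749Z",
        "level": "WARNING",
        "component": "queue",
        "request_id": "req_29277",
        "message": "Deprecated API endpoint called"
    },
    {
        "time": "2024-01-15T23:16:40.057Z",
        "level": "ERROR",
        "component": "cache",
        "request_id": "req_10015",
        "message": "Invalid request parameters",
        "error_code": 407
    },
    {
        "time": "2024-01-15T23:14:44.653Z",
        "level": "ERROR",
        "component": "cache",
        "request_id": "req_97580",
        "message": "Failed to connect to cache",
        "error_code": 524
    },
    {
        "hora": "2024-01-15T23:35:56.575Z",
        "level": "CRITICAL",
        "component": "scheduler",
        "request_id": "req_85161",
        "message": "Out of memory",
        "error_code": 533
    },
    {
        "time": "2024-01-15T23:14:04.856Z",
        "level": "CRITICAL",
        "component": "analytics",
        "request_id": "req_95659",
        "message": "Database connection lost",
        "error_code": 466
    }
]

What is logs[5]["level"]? "CRITICAL"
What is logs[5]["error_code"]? 466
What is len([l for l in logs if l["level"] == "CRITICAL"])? 2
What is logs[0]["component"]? "analytics"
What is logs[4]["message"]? "Out of memory"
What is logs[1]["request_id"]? "req_29277"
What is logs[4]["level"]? "CRITICAL"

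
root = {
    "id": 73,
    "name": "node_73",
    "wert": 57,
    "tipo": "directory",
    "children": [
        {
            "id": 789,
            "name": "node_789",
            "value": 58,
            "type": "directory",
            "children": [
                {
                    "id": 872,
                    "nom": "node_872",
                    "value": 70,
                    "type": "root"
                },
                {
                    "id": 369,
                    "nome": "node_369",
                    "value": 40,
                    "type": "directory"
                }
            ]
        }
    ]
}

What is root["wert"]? 57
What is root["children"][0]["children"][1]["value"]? 40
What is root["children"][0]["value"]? 58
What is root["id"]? 73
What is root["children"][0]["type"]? "directory"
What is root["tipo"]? "directory"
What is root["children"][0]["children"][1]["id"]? 369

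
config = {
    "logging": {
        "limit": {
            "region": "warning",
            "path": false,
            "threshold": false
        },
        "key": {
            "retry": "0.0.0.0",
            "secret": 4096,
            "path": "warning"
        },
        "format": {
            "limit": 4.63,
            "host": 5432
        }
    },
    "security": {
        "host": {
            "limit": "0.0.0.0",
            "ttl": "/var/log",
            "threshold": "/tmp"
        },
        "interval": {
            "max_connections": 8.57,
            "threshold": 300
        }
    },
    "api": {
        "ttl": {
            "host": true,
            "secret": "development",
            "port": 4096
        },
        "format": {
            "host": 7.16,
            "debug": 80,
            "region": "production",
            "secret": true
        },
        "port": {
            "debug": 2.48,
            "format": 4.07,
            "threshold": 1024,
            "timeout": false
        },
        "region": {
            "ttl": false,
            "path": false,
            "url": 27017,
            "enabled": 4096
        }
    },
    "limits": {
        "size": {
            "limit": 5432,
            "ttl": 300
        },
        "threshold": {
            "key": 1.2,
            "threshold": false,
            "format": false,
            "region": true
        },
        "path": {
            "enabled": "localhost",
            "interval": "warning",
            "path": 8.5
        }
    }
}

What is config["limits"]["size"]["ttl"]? 300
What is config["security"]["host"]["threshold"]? "/tmp"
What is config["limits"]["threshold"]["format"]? False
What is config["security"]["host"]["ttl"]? "/var/log"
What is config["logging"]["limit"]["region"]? "warning"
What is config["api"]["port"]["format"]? 4.07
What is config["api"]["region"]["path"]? False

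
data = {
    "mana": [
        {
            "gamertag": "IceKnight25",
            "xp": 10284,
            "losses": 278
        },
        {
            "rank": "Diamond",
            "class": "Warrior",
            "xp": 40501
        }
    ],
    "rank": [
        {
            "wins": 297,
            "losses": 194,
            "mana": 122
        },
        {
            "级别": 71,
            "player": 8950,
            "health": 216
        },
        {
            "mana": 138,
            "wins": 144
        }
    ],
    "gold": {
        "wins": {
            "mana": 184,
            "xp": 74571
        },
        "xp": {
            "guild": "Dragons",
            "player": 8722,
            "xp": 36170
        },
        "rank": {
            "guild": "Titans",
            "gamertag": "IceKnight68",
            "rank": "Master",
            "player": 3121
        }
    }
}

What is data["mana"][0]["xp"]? 10284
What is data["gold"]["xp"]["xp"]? 36170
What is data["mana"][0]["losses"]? 278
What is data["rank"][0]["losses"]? 194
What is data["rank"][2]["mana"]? 138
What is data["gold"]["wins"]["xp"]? 74571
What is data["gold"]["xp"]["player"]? 8722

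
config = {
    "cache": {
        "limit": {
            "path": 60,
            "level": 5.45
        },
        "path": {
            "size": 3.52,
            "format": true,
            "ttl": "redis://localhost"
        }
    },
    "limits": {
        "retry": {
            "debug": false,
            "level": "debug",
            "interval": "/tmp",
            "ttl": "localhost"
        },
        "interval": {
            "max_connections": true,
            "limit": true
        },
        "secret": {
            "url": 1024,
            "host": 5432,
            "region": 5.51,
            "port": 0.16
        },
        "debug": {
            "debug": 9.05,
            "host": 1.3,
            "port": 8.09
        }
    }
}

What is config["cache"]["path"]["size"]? 3.52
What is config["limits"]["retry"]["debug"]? False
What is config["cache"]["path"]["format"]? True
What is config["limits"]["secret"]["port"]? 0.16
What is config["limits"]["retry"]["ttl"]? "localhost"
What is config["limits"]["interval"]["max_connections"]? True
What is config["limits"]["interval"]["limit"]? True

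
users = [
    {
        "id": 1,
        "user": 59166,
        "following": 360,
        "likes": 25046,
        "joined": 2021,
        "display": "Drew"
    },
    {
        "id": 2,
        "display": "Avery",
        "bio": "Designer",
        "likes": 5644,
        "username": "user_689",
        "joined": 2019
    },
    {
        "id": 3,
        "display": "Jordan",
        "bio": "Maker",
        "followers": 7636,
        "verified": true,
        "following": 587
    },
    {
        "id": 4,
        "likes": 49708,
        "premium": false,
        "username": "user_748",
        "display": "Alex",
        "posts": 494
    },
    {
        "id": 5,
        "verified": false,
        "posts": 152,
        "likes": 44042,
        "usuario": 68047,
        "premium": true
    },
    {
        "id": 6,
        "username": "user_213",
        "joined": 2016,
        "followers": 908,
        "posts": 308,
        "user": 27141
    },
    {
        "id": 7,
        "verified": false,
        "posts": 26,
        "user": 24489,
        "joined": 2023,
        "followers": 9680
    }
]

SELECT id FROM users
[1, 2, 3, 4, 5, 6, 7]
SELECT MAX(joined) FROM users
2023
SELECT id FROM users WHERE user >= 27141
[1, 6]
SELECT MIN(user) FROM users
24489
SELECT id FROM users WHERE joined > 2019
[1, 7]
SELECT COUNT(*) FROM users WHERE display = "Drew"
1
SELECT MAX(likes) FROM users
49708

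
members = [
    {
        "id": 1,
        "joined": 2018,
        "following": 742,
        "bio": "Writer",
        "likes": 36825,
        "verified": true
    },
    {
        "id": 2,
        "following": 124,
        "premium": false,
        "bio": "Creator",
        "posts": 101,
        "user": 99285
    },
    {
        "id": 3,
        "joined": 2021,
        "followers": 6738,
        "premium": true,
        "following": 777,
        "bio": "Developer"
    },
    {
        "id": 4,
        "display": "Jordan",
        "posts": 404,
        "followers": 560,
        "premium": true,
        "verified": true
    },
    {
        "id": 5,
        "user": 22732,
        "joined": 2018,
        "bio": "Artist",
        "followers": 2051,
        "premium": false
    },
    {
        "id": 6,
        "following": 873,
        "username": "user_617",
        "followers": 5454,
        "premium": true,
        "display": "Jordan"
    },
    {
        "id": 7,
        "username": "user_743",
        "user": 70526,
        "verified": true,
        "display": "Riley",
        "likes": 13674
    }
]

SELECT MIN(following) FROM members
124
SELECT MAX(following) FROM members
873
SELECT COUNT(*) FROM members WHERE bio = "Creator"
1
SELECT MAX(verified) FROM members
True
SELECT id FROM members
[1, 2, 3, 4, 5, 6, 7]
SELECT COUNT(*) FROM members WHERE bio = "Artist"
1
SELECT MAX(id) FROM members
7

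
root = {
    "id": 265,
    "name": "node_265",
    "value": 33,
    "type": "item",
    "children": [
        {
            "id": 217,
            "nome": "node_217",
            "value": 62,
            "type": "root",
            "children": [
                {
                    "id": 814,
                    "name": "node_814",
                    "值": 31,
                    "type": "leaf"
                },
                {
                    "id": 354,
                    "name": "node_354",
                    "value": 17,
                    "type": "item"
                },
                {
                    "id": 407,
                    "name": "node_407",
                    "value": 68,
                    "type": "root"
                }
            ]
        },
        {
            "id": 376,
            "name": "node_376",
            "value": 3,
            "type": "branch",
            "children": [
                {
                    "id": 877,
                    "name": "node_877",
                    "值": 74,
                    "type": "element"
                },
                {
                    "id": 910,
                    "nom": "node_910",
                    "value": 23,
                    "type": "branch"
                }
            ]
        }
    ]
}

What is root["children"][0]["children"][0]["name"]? "node_814"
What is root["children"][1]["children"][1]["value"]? 23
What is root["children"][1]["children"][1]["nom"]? "node_910"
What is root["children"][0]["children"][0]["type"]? "leaf"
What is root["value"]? 33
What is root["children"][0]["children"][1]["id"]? 354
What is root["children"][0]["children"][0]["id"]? 814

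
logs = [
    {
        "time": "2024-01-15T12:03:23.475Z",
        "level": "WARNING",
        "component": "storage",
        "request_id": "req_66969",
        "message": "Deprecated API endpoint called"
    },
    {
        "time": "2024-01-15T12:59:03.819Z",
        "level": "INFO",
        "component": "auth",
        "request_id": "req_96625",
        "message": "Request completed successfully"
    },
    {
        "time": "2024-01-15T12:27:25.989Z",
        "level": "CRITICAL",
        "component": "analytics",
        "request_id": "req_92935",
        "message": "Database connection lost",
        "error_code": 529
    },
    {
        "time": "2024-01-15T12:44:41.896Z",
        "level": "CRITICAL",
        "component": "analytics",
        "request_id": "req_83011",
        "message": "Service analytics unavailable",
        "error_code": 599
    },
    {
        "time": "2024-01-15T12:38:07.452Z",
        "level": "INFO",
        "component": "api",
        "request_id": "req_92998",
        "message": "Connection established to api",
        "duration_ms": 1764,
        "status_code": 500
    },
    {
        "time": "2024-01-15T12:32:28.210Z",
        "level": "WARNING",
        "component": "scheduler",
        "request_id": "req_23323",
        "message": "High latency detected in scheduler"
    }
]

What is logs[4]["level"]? "INFO"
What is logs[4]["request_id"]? "req_92998"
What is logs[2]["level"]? "CRITICAL"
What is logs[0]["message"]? "Deprecated API endpoint called"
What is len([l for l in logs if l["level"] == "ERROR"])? 0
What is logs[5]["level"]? "WARNING"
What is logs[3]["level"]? "CRITICAL"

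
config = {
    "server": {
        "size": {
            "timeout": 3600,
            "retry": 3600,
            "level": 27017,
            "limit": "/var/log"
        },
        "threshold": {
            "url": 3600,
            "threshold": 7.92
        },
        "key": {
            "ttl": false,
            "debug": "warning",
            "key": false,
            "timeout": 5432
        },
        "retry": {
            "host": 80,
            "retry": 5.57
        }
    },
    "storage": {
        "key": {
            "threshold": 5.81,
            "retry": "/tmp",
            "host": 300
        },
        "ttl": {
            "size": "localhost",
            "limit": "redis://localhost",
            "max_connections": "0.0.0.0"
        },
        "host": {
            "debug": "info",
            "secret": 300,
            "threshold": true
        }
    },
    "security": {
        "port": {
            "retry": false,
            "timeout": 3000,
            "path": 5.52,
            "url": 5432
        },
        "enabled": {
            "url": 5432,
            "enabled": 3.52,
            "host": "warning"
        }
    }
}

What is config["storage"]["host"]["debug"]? "info"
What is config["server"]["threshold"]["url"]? 3600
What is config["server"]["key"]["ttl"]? False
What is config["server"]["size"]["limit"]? "/var/log"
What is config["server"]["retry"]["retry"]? 5.57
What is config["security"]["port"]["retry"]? False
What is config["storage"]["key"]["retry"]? "/tmp"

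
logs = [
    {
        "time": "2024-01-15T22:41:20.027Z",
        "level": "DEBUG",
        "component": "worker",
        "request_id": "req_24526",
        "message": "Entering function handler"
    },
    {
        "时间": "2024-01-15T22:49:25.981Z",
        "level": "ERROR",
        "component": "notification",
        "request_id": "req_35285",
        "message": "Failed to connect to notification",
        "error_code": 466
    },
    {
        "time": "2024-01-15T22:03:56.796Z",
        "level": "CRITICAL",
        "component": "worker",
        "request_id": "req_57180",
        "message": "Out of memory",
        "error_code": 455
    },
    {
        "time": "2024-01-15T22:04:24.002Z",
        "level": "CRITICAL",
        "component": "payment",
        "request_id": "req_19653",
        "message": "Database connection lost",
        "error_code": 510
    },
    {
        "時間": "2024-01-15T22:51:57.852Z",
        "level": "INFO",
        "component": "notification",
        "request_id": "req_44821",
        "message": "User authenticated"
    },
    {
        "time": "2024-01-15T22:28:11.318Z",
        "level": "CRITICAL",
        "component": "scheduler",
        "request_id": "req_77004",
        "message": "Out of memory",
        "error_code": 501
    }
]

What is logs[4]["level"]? "INFO"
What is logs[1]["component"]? "notification"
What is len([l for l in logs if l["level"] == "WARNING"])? 0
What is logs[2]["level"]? "CRITICAL"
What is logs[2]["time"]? "2024-01-15T22:03:56.796Z"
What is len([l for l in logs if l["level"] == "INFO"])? 1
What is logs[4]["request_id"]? "req_44821"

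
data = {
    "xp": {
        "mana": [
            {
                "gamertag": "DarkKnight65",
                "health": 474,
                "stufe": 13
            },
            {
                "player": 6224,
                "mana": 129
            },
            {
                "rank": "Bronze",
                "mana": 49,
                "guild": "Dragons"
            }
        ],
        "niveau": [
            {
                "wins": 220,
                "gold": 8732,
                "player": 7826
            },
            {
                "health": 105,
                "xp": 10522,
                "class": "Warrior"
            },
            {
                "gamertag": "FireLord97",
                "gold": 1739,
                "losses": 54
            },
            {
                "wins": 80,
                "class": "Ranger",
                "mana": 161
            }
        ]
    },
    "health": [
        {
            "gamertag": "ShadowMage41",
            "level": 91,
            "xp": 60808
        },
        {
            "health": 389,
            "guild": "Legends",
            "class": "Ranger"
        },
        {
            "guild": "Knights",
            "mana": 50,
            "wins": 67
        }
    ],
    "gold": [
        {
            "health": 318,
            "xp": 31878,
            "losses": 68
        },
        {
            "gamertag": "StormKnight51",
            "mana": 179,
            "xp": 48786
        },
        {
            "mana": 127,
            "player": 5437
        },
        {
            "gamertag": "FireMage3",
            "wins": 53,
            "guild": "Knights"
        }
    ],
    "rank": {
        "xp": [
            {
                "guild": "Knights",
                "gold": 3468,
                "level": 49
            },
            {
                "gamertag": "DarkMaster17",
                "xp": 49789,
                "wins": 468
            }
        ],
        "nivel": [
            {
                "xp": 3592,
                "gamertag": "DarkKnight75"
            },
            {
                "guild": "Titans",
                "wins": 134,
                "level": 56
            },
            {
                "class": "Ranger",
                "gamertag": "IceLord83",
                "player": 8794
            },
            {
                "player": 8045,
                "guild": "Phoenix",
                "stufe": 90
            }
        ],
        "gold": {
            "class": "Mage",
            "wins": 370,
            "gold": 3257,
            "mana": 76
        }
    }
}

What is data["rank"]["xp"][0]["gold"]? 3468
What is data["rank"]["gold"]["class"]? "Mage"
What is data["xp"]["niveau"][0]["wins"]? 220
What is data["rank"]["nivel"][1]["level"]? 56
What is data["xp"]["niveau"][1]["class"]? "Warrior"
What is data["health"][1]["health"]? 389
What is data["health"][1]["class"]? "Ranger"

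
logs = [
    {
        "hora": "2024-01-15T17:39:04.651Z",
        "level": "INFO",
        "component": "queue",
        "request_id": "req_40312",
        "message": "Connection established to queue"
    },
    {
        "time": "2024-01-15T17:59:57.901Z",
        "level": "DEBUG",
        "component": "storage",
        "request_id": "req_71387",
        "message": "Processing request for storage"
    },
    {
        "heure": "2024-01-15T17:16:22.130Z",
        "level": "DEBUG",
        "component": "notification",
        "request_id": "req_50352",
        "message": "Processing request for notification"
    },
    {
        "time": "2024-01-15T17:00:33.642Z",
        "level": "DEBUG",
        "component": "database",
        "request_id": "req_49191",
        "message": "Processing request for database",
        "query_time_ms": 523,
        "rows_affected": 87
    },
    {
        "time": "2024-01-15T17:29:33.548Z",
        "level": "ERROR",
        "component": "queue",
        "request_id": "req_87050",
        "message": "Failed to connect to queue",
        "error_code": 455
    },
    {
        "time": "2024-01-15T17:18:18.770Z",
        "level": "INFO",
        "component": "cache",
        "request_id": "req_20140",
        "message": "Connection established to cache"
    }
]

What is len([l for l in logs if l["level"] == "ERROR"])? 1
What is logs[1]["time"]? "2024-01-15T17:59:57.901Z"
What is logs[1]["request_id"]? "req_71387"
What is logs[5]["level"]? "INFO"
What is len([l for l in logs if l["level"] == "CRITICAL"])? 0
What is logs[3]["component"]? "database"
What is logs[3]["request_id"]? "req_49191"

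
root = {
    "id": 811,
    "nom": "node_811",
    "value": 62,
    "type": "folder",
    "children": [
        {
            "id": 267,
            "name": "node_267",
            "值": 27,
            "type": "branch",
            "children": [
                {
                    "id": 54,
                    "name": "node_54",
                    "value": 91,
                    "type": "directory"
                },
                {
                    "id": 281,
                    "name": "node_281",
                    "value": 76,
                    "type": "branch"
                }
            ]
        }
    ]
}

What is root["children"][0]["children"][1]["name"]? "node_281"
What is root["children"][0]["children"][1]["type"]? "branch"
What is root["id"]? 811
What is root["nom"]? "node_811"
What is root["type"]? "folder"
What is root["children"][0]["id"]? 267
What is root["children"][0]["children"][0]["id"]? 54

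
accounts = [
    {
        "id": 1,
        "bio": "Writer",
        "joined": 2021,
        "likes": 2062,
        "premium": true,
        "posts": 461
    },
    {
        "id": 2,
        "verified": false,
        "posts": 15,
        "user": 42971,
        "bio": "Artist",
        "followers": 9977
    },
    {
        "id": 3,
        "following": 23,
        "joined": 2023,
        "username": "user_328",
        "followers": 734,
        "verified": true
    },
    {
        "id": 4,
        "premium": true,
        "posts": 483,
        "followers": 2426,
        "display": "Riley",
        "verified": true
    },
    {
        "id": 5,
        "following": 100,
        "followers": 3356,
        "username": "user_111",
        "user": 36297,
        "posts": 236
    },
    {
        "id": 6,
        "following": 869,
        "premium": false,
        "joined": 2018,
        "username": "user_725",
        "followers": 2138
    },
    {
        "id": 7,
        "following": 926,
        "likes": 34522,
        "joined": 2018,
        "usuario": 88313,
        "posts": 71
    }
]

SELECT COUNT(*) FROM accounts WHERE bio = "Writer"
1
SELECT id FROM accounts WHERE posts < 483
[1, 2, 5, 7]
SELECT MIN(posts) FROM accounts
15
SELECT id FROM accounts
[1, 2, 3, 4, 5, 6, 7]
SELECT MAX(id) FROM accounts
7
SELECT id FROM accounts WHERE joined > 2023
[]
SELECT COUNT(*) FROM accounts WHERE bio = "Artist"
1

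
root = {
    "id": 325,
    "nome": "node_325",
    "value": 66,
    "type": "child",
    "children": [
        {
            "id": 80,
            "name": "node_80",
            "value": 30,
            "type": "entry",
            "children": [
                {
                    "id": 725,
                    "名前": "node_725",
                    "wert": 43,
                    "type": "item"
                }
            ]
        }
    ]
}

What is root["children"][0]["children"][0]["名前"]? "node_725"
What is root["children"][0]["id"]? 80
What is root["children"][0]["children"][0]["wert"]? 43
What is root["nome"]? "node_325"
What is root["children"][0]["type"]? "entry"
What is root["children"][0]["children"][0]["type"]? "item"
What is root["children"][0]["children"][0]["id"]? 725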